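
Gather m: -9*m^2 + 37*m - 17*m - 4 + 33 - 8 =-9*m^2 + 20*m + 21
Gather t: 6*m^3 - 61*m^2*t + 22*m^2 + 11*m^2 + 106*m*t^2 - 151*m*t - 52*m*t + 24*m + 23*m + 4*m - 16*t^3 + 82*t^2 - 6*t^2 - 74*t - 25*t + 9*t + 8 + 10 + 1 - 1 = 6*m^3 + 33*m^2 + 51*m - 16*t^3 + t^2*(106*m + 76) + t*(-61*m^2 - 203*m - 90) + 18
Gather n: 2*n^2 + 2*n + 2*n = 2*n^2 + 4*n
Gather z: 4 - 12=-8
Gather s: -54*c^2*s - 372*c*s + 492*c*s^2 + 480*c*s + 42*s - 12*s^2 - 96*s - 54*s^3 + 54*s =-54*s^3 + s^2*(492*c - 12) + s*(-54*c^2 + 108*c)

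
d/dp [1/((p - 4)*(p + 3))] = (1 - 2*p)/(p^4 - 2*p^3 - 23*p^2 + 24*p + 144)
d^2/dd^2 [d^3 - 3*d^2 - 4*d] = 6*d - 6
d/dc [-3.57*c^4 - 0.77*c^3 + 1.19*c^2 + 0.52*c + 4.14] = -14.28*c^3 - 2.31*c^2 + 2.38*c + 0.52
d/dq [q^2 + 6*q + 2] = 2*q + 6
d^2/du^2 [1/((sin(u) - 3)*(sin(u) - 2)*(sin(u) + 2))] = (-9*sin(u)^6 + 33*sin(u)^5 - 16*sin(u)^4 + 24*sin(u)^3 - 130*sin(u)^2 - 48*sin(u) + 104)/((sin(u) - 3)^3*(sin(u) - 2)^3*(sin(u) + 2)^3)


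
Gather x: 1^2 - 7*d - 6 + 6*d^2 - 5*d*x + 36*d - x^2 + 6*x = 6*d^2 + 29*d - x^2 + x*(6 - 5*d) - 5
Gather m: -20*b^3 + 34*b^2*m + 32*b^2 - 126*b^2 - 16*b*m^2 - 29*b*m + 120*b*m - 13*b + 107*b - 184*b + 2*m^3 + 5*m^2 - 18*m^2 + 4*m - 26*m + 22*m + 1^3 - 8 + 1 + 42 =-20*b^3 - 94*b^2 - 90*b + 2*m^3 + m^2*(-16*b - 13) + m*(34*b^2 + 91*b) + 36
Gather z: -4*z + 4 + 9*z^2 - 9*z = 9*z^2 - 13*z + 4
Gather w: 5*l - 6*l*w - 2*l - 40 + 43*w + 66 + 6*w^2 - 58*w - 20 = 3*l + 6*w^2 + w*(-6*l - 15) + 6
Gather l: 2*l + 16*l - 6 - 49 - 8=18*l - 63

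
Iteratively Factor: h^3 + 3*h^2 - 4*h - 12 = (h + 2)*(h^2 + h - 6) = (h - 2)*(h + 2)*(h + 3)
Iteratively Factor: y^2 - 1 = (y + 1)*(y - 1)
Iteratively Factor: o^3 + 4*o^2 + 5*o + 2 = (o + 1)*(o^2 + 3*o + 2) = (o + 1)^2*(o + 2)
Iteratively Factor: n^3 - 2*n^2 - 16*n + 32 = (n + 4)*(n^2 - 6*n + 8) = (n - 4)*(n + 4)*(n - 2)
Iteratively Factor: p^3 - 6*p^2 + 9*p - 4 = (p - 1)*(p^2 - 5*p + 4) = (p - 1)^2*(p - 4)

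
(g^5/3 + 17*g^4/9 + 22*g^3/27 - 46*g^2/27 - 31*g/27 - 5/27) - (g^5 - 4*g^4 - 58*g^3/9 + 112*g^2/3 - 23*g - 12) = -2*g^5/3 + 53*g^4/9 + 196*g^3/27 - 1054*g^2/27 + 590*g/27 + 319/27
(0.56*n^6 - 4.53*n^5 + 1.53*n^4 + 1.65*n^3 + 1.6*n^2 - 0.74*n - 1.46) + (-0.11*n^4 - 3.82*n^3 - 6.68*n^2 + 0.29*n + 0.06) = 0.56*n^6 - 4.53*n^5 + 1.42*n^4 - 2.17*n^3 - 5.08*n^2 - 0.45*n - 1.4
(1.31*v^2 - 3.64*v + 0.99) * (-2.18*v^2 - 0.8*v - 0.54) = -2.8558*v^4 + 6.8872*v^3 + 0.0463999999999998*v^2 + 1.1736*v - 0.5346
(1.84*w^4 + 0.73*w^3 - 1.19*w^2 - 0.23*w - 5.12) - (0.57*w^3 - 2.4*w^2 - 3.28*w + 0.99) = 1.84*w^4 + 0.16*w^3 + 1.21*w^2 + 3.05*w - 6.11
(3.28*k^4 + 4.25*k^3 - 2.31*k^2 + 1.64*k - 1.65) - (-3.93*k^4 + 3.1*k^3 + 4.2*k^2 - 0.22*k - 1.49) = 7.21*k^4 + 1.15*k^3 - 6.51*k^2 + 1.86*k - 0.16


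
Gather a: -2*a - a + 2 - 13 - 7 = -3*a - 18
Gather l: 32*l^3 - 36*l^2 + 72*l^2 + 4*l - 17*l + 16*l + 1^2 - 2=32*l^3 + 36*l^2 + 3*l - 1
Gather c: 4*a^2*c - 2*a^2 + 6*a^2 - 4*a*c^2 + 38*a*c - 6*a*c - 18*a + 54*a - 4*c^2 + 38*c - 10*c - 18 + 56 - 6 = 4*a^2 + 36*a + c^2*(-4*a - 4) + c*(4*a^2 + 32*a + 28) + 32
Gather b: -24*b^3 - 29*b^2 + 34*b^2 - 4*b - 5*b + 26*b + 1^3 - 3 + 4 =-24*b^3 + 5*b^2 + 17*b + 2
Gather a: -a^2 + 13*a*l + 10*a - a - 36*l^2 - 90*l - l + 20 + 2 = -a^2 + a*(13*l + 9) - 36*l^2 - 91*l + 22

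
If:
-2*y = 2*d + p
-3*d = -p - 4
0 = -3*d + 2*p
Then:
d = 8/3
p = 4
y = -14/3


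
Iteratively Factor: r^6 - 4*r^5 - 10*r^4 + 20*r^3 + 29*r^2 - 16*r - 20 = (r + 2)*(r^5 - 6*r^4 + 2*r^3 + 16*r^2 - 3*r - 10) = (r + 1)*(r + 2)*(r^4 - 7*r^3 + 9*r^2 + 7*r - 10) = (r - 5)*(r + 1)*(r + 2)*(r^3 - 2*r^2 - r + 2) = (r - 5)*(r - 1)*(r + 1)*(r + 2)*(r^2 - r - 2) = (r - 5)*(r - 2)*(r - 1)*(r + 1)*(r + 2)*(r + 1)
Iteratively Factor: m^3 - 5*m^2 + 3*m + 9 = (m - 3)*(m^2 - 2*m - 3) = (m - 3)^2*(m + 1)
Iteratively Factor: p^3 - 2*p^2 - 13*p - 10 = (p + 2)*(p^2 - 4*p - 5) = (p - 5)*(p + 2)*(p + 1)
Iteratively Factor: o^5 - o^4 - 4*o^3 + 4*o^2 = (o - 2)*(o^4 + o^3 - 2*o^2) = (o - 2)*(o + 2)*(o^3 - o^2) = o*(o - 2)*(o + 2)*(o^2 - o) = o^2*(o - 2)*(o + 2)*(o - 1)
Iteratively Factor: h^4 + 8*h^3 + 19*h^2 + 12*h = (h + 4)*(h^3 + 4*h^2 + 3*h) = (h + 1)*(h + 4)*(h^2 + 3*h) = (h + 1)*(h + 3)*(h + 4)*(h)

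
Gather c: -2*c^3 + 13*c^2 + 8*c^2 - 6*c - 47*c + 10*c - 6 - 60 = -2*c^3 + 21*c^2 - 43*c - 66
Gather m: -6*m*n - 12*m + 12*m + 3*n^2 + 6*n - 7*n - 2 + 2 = -6*m*n + 3*n^2 - n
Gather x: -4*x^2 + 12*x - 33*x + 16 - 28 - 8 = -4*x^2 - 21*x - 20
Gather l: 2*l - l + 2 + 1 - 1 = l + 2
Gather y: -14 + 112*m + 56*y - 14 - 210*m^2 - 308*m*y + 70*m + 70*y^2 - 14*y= -210*m^2 + 182*m + 70*y^2 + y*(42 - 308*m) - 28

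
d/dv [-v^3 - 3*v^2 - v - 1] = -3*v^2 - 6*v - 1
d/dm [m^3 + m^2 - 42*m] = 3*m^2 + 2*m - 42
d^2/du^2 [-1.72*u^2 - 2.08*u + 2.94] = -3.44000000000000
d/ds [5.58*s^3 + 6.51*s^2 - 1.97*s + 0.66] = 16.74*s^2 + 13.02*s - 1.97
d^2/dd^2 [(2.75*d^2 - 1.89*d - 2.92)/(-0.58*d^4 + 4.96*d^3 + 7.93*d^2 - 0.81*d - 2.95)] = (-5.5506*d^8 + 55.096752*d^7 - 227.954172*d^6 - 9.6793319999997*d^5 + 1107.63762*d^4 + 1432.67118*d^3 + 917.262666*d^2 + 409.098714*d + 83.553604)/(0.195112*d^12 - 5.005632*d^11 + 34.803828*d^10 + 15.67166*d^9 - 486.856446*d^8 - 949.217868*d^7 - 170.063455*d^6 + 847.553559*d^5 + 484.953576*d^4 - 242.654169*d^3 - 201.22599*d^2 + 21.147075*d + 25.672375)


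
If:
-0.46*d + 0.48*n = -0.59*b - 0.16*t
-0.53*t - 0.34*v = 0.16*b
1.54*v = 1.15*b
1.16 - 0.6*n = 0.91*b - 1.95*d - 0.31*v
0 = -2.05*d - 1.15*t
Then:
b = -2.30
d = -1.01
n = 1.26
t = 1.79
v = -1.71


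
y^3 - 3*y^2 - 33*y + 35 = (y - 7)*(y - 1)*(y + 5)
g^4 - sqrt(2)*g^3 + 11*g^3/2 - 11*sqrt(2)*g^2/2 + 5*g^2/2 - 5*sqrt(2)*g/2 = g*(g + 1/2)*(g + 5)*(g - sqrt(2))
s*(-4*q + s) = -4*q*s + s^2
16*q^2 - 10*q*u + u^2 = (-8*q + u)*(-2*q + u)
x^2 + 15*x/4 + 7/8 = (x + 1/4)*(x + 7/2)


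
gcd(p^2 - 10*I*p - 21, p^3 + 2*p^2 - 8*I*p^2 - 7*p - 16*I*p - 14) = p - 7*I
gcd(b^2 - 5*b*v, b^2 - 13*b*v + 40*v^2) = -b + 5*v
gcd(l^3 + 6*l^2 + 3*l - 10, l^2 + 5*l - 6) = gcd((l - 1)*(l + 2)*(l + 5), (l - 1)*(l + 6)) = l - 1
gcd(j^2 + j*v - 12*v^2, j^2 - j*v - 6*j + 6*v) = 1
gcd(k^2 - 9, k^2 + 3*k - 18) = k - 3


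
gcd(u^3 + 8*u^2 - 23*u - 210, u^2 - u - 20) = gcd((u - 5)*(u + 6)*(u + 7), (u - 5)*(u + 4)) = u - 5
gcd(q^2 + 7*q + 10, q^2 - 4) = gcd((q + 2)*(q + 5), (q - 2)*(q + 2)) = q + 2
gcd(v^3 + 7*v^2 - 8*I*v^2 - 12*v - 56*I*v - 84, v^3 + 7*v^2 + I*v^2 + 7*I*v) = v + 7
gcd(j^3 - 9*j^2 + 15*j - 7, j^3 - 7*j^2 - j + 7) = j^2 - 8*j + 7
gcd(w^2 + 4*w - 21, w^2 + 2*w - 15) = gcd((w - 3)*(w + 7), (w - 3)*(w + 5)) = w - 3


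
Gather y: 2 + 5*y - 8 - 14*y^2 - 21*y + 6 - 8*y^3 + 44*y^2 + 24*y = -8*y^3 + 30*y^2 + 8*y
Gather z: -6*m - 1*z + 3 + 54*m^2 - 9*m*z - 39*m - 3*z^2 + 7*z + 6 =54*m^2 - 45*m - 3*z^2 + z*(6 - 9*m) + 9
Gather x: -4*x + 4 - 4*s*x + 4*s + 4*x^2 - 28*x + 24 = 4*s + 4*x^2 + x*(-4*s - 32) + 28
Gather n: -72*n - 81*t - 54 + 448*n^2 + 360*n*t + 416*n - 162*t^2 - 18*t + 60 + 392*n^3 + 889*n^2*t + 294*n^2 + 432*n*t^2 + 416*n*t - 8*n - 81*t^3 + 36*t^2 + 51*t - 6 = 392*n^3 + n^2*(889*t + 742) + n*(432*t^2 + 776*t + 336) - 81*t^3 - 126*t^2 - 48*t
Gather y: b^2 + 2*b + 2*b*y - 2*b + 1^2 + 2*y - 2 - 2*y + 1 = b^2 + 2*b*y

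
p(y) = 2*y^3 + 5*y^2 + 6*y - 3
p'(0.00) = 6.00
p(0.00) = -3.00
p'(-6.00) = 162.00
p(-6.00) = -291.00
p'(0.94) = 20.70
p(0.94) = 8.72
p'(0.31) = 9.68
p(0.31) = -0.60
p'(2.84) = 82.79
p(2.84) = 100.18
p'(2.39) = 64.17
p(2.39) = 67.20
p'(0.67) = 15.39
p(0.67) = 3.87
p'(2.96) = 88.17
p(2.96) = 110.44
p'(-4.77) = 94.82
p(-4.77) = -134.92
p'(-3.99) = 61.62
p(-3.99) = -74.38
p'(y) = 6*y^2 + 10*y + 6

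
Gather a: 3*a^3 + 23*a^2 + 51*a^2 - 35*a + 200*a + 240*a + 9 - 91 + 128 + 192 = 3*a^3 + 74*a^2 + 405*a + 238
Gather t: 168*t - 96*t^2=-96*t^2 + 168*t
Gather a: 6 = 6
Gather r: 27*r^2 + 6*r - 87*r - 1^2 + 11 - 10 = 27*r^2 - 81*r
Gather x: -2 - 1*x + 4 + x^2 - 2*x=x^2 - 3*x + 2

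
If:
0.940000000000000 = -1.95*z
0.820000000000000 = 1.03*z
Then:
No Solution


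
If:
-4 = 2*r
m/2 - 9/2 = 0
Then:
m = 9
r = -2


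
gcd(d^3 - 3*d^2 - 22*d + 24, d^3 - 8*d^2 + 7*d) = d - 1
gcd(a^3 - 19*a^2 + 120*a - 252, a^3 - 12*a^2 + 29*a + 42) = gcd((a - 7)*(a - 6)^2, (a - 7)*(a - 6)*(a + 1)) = a^2 - 13*a + 42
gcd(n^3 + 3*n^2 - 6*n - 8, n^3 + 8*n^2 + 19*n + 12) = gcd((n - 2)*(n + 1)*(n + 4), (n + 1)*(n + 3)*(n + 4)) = n^2 + 5*n + 4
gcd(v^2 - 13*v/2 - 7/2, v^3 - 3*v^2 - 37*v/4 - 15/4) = v + 1/2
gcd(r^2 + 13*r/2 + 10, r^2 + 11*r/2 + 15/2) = r + 5/2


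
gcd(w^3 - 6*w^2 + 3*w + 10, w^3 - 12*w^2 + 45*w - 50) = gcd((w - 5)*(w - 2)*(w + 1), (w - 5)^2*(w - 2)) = w^2 - 7*w + 10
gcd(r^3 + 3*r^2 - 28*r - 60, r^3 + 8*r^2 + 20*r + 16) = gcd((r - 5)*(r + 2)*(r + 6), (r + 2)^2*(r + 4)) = r + 2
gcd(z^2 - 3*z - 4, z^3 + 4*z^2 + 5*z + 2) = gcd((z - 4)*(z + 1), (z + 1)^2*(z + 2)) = z + 1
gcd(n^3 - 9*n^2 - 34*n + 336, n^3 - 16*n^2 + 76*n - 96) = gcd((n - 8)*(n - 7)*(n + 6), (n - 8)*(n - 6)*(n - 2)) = n - 8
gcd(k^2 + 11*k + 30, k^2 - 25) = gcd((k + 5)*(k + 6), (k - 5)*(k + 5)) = k + 5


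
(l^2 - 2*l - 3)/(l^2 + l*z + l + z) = (l - 3)/(l + z)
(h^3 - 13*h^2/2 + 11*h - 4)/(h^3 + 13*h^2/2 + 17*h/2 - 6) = (h^2 - 6*h + 8)/(h^2 + 7*h + 12)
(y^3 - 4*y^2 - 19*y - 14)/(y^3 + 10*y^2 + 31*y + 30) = (y^2 - 6*y - 7)/(y^2 + 8*y + 15)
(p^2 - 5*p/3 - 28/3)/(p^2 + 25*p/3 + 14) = (p - 4)/(p + 6)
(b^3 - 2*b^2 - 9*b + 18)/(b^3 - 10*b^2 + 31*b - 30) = (b + 3)/(b - 5)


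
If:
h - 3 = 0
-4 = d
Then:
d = -4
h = 3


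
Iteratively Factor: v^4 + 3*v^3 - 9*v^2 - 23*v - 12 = (v + 1)*(v^3 + 2*v^2 - 11*v - 12) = (v - 3)*(v + 1)*(v^2 + 5*v + 4) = (v - 3)*(v + 1)^2*(v + 4)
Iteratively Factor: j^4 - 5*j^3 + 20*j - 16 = (j + 2)*(j^3 - 7*j^2 + 14*j - 8) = (j - 4)*(j + 2)*(j^2 - 3*j + 2) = (j - 4)*(j - 2)*(j + 2)*(j - 1)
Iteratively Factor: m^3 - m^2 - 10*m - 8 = (m + 2)*(m^2 - 3*m - 4) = (m - 4)*(m + 2)*(m + 1)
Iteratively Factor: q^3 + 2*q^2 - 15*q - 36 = (q + 3)*(q^2 - q - 12) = (q - 4)*(q + 3)*(q + 3)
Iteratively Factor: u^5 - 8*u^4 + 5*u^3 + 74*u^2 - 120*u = (u - 2)*(u^4 - 6*u^3 - 7*u^2 + 60*u) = (u - 5)*(u - 2)*(u^3 - u^2 - 12*u) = u*(u - 5)*(u - 2)*(u^2 - u - 12) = u*(u - 5)*(u - 4)*(u - 2)*(u + 3)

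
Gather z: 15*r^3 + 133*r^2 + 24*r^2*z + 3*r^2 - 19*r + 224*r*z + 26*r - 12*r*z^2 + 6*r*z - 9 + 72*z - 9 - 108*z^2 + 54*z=15*r^3 + 136*r^2 + 7*r + z^2*(-12*r - 108) + z*(24*r^2 + 230*r + 126) - 18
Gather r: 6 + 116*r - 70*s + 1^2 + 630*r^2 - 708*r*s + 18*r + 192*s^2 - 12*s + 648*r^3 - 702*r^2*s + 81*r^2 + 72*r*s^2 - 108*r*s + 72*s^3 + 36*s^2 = 648*r^3 + r^2*(711 - 702*s) + r*(72*s^2 - 816*s + 134) + 72*s^3 + 228*s^2 - 82*s + 7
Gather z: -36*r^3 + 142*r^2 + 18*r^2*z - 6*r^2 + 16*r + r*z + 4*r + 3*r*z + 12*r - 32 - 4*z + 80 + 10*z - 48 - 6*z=-36*r^3 + 136*r^2 + 32*r + z*(18*r^2 + 4*r)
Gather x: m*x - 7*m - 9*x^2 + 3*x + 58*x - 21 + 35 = -7*m - 9*x^2 + x*(m + 61) + 14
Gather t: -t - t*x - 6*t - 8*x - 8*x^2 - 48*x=t*(-x - 7) - 8*x^2 - 56*x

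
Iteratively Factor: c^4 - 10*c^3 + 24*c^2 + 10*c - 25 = (c - 5)*(c^3 - 5*c^2 - c + 5) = (c - 5)*(c + 1)*(c^2 - 6*c + 5) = (c - 5)*(c - 1)*(c + 1)*(c - 5)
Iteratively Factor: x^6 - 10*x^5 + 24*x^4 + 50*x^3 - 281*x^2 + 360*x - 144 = (x + 3)*(x^5 - 13*x^4 + 63*x^3 - 139*x^2 + 136*x - 48) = (x - 1)*(x + 3)*(x^4 - 12*x^3 + 51*x^2 - 88*x + 48) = (x - 4)*(x - 1)*(x + 3)*(x^3 - 8*x^2 + 19*x - 12) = (x - 4)^2*(x - 1)*(x + 3)*(x^2 - 4*x + 3) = (x - 4)^2*(x - 1)^2*(x + 3)*(x - 3)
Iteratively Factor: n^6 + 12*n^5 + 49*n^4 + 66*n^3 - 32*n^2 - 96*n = (n + 2)*(n^5 + 10*n^4 + 29*n^3 + 8*n^2 - 48*n) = (n + 2)*(n + 4)*(n^4 + 6*n^3 + 5*n^2 - 12*n) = (n - 1)*(n + 2)*(n + 4)*(n^3 + 7*n^2 + 12*n) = (n - 1)*(n + 2)*(n + 3)*(n + 4)*(n^2 + 4*n) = n*(n - 1)*(n + 2)*(n + 3)*(n + 4)*(n + 4)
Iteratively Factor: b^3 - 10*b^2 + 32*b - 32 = (b - 4)*(b^2 - 6*b + 8) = (b - 4)^2*(b - 2)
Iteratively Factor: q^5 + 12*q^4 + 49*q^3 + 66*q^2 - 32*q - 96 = (q + 4)*(q^4 + 8*q^3 + 17*q^2 - 2*q - 24) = (q + 2)*(q + 4)*(q^3 + 6*q^2 + 5*q - 12) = (q + 2)*(q + 3)*(q + 4)*(q^2 + 3*q - 4) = (q - 1)*(q + 2)*(q + 3)*(q + 4)*(q + 4)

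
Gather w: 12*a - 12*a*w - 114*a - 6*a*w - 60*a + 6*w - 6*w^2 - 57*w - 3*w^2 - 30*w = -162*a - 9*w^2 + w*(-18*a - 81)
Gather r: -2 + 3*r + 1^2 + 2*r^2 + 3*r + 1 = 2*r^2 + 6*r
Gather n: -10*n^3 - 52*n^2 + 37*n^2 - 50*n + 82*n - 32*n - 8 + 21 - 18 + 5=-10*n^3 - 15*n^2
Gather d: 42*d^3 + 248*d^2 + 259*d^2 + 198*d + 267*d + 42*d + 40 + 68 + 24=42*d^3 + 507*d^2 + 507*d + 132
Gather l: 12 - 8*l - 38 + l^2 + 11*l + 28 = l^2 + 3*l + 2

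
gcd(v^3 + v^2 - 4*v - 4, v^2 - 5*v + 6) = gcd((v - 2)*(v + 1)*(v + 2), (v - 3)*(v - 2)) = v - 2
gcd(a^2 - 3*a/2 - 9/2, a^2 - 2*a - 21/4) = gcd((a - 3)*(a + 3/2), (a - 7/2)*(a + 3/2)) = a + 3/2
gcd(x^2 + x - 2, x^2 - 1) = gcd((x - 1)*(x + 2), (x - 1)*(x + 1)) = x - 1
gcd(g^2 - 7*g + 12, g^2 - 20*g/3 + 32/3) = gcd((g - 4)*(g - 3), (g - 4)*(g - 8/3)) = g - 4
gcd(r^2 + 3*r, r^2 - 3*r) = r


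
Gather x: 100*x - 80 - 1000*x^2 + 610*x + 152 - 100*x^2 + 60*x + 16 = -1100*x^2 + 770*x + 88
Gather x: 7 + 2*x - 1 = 2*x + 6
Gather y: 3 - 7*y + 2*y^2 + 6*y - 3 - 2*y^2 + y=0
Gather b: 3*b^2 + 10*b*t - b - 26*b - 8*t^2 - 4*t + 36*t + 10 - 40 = 3*b^2 + b*(10*t - 27) - 8*t^2 + 32*t - 30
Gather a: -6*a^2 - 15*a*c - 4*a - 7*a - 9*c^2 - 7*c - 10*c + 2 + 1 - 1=-6*a^2 + a*(-15*c - 11) - 9*c^2 - 17*c + 2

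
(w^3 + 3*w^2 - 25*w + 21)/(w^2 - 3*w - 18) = (-w^3 - 3*w^2 + 25*w - 21)/(-w^2 + 3*w + 18)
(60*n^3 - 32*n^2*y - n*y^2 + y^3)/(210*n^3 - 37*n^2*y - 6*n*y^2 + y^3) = (-2*n + y)/(-7*n + y)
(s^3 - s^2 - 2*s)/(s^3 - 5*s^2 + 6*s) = (s + 1)/(s - 3)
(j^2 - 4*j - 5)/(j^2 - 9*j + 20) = (j + 1)/(j - 4)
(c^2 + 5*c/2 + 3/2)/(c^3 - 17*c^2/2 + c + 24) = (c + 1)/(c^2 - 10*c + 16)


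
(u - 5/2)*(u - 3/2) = u^2 - 4*u + 15/4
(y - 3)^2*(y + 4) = y^3 - 2*y^2 - 15*y + 36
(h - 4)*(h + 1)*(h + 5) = h^3 + 2*h^2 - 19*h - 20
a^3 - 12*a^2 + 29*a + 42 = (a - 7)*(a - 6)*(a + 1)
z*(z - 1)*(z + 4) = z^3 + 3*z^2 - 4*z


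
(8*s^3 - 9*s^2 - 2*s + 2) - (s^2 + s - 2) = 8*s^3 - 10*s^2 - 3*s + 4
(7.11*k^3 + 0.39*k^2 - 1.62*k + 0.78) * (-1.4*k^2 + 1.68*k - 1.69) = -9.954*k^5 + 11.3988*k^4 - 9.0927*k^3 - 4.4727*k^2 + 4.0482*k - 1.3182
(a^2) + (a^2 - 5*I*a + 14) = 2*a^2 - 5*I*a + 14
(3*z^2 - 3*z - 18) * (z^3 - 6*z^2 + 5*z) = 3*z^5 - 21*z^4 + 15*z^3 + 93*z^2 - 90*z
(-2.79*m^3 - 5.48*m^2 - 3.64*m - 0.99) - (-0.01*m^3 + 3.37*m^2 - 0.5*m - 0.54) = -2.78*m^3 - 8.85*m^2 - 3.14*m - 0.45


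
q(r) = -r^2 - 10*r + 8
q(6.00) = -88.00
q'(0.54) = -11.08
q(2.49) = -23.10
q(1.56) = -10.03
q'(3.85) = -17.70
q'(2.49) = -14.98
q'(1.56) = -13.12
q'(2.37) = -14.74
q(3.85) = -45.32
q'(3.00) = -16.00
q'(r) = -2*r - 10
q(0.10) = 6.99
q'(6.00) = -22.00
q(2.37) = -21.32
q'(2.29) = -14.58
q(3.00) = -31.00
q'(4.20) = -18.40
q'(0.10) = -10.20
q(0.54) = 2.31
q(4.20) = -51.64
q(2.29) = -20.14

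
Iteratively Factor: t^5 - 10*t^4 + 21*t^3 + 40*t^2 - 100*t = (t - 5)*(t^4 - 5*t^3 - 4*t^2 + 20*t) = (t - 5)^2*(t^3 - 4*t) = t*(t - 5)^2*(t^2 - 4) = t*(t - 5)^2*(t + 2)*(t - 2)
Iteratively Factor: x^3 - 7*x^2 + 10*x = (x)*(x^2 - 7*x + 10) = x*(x - 5)*(x - 2)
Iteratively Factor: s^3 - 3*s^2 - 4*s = (s + 1)*(s^2 - 4*s) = s*(s + 1)*(s - 4)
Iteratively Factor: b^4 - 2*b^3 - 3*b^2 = (b + 1)*(b^3 - 3*b^2) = b*(b + 1)*(b^2 - 3*b) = b^2*(b + 1)*(b - 3)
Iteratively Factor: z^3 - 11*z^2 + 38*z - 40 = (z - 2)*(z^2 - 9*z + 20) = (z - 5)*(z - 2)*(z - 4)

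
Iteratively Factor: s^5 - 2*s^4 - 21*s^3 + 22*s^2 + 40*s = (s - 2)*(s^4 - 21*s^2 - 20*s) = s*(s - 2)*(s^3 - 21*s - 20) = s*(s - 5)*(s - 2)*(s^2 + 5*s + 4) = s*(s - 5)*(s - 2)*(s + 4)*(s + 1)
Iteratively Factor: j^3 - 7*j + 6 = (j - 2)*(j^2 + 2*j - 3) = (j - 2)*(j + 3)*(j - 1)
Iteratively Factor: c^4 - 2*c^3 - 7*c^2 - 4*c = (c + 1)*(c^3 - 3*c^2 - 4*c) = (c + 1)^2*(c^2 - 4*c) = c*(c + 1)^2*(c - 4)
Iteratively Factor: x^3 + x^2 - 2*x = (x + 2)*(x^2 - x) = x*(x + 2)*(x - 1)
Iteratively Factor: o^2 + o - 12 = (o - 3)*(o + 4)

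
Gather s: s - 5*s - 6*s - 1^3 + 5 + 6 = 10 - 10*s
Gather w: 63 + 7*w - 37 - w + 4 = 6*w + 30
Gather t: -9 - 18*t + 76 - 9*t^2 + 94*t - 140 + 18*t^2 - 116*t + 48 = 9*t^2 - 40*t - 25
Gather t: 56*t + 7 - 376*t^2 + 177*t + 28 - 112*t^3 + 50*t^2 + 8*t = -112*t^3 - 326*t^2 + 241*t + 35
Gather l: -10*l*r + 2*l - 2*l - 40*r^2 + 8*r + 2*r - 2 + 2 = -10*l*r - 40*r^2 + 10*r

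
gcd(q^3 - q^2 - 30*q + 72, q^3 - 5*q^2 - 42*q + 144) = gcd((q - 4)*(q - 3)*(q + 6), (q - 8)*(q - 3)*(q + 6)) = q^2 + 3*q - 18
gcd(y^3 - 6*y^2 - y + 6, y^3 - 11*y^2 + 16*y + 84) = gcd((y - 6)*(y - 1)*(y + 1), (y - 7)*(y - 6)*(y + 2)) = y - 6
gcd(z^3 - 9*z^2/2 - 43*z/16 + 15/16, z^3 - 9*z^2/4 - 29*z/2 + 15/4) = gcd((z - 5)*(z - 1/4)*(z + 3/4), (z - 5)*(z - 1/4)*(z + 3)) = z^2 - 21*z/4 + 5/4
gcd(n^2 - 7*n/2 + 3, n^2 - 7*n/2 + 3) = n^2 - 7*n/2 + 3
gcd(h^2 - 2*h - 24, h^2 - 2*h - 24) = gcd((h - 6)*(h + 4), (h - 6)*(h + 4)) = h^2 - 2*h - 24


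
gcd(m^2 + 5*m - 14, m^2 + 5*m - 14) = m^2 + 5*m - 14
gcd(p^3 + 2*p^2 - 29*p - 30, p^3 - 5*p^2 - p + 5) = p^2 - 4*p - 5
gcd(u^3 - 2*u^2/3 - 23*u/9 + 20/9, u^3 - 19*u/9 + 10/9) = u^2 + 2*u/3 - 5/3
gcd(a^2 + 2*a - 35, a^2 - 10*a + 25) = a - 5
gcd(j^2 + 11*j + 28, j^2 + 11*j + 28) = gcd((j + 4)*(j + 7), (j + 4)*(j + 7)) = j^2 + 11*j + 28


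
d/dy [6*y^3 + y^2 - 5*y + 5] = 18*y^2 + 2*y - 5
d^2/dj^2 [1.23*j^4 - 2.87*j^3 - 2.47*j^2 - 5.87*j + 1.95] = 14.76*j^2 - 17.22*j - 4.94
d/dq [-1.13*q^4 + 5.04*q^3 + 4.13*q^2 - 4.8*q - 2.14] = -4.52*q^3 + 15.12*q^2 + 8.26*q - 4.8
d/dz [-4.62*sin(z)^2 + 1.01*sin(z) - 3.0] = (1.01 - 9.24*sin(z))*cos(z)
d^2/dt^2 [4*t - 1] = 0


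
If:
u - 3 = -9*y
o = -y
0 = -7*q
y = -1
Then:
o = 1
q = 0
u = 12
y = -1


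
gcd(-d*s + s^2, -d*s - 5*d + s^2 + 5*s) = -d + s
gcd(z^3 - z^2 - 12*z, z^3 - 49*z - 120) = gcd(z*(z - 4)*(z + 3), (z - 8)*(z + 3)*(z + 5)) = z + 3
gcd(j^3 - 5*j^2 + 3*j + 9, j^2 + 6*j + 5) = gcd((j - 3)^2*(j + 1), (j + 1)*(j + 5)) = j + 1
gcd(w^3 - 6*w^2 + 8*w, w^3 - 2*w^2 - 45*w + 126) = 1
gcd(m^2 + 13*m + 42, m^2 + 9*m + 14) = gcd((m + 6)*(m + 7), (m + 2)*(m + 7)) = m + 7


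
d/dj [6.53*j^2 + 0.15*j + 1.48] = 13.06*j + 0.15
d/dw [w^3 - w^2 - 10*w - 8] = 3*w^2 - 2*w - 10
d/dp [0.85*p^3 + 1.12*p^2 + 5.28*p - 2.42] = 2.55*p^2 + 2.24*p + 5.28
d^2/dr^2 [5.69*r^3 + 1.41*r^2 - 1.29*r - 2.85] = 34.14*r + 2.82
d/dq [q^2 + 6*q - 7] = 2*q + 6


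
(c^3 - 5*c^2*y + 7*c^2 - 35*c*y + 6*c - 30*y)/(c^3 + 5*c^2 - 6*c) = (c^2 - 5*c*y + c - 5*y)/(c*(c - 1))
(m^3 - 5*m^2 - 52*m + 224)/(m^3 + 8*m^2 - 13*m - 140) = (m - 8)/(m + 5)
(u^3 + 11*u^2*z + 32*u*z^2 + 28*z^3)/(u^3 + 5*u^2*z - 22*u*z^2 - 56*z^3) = (-u - 2*z)/(-u + 4*z)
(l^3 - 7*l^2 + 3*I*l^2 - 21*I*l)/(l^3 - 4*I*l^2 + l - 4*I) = l*(l^2 + l*(-7 + 3*I) - 21*I)/(l^3 - 4*I*l^2 + l - 4*I)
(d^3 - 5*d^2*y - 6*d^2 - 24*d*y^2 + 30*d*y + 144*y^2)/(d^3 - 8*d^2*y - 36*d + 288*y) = (d + 3*y)/(d + 6)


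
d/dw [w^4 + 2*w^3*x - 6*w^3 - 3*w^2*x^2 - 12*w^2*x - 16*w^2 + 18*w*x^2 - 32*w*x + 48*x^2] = 4*w^3 + 6*w^2*x - 18*w^2 - 6*w*x^2 - 24*w*x - 32*w + 18*x^2 - 32*x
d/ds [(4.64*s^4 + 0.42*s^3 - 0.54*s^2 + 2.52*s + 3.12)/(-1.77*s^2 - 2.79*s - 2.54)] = (-16.4256*s^5 - 39.5802*s^4 - 49.486*s^3 + 2.7666*s^2 + 13.788*s + 2.304)/(3.1329*s^4 + 9.8766*s^3 + 16.7757*s^2 + 14.1732*s + 6.4516)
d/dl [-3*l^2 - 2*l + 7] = -6*l - 2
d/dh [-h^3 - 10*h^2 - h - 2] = -3*h^2 - 20*h - 1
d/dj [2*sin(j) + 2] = 2*cos(j)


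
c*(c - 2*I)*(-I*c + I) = -I*c^3 - 2*c^2 + I*c^2 + 2*c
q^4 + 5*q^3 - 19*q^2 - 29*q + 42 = (q - 3)*(q - 1)*(q + 2)*(q + 7)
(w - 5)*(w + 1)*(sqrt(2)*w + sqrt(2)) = sqrt(2)*w^3 - 3*sqrt(2)*w^2 - 9*sqrt(2)*w - 5*sqrt(2)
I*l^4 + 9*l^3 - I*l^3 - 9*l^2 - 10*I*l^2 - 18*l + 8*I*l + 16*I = (l - 2)*(l - 8*I)*(l - I)*(I*l + I)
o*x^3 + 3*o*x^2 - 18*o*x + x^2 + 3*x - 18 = (x - 3)*(x + 6)*(o*x + 1)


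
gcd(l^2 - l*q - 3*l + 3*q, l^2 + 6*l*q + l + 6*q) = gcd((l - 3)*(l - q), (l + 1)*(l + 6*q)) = 1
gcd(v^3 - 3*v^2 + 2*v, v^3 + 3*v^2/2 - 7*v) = v^2 - 2*v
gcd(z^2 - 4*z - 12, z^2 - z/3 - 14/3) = z + 2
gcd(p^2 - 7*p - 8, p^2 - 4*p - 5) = p + 1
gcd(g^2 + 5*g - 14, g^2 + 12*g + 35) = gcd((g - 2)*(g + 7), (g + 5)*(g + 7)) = g + 7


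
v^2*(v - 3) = v^3 - 3*v^2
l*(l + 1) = l^2 + l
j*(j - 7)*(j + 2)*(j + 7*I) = j^4 - 5*j^3 + 7*I*j^3 - 14*j^2 - 35*I*j^2 - 98*I*j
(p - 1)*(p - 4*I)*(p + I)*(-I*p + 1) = -I*p^4 - 2*p^3 + I*p^3 + 2*p^2 - 7*I*p^2 + 4*p + 7*I*p - 4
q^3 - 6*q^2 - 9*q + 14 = (q - 7)*(q - 1)*(q + 2)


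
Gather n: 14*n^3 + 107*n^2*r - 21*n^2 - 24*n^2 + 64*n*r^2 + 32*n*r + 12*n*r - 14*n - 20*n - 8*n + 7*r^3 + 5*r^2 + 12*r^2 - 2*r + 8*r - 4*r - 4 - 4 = 14*n^3 + n^2*(107*r - 45) + n*(64*r^2 + 44*r - 42) + 7*r^3 + 17*r^2 + 2*r - 8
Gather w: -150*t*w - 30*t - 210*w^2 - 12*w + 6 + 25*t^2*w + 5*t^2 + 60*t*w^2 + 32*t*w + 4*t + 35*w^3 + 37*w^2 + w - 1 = 5*t^2 - 26*t + 35*w^3 + w^2*(60*t - 173) + w*(25*t^2 - 118*t - 11) + 5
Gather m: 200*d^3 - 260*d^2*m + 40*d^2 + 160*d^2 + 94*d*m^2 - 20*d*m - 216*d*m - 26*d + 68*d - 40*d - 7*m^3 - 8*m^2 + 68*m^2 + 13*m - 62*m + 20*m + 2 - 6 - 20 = 200*d^3 + 200*d^2 + 2*d - 7*m^3 + m^2*(94*d + 60) + m*(-260*d^2 - 236*d - 29) - 24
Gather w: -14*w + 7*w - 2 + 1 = -7*w - 1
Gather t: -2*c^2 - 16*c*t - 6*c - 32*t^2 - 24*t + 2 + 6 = -2*c^2 - 6*c - 32*t^2 + t*(-16*c - 24) + 8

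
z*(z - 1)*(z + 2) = z^3 + z^2 - 2*z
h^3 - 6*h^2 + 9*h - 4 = (h - 4)*(h - 1)^2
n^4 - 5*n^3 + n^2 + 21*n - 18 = (n - 3)^2*(n - 1)*(n + 2)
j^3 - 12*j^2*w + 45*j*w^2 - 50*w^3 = (j - 5*w)^2*(j - 2*w)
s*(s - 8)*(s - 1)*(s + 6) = s^4 - 3*s^3 - 46*s^2 + 48*s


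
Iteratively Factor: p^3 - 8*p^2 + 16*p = (p - 4)*(p^2 - 4*p) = p*(p - 4)*(p - 4)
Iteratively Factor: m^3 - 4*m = (m - 2)*(m^2 + 2*m) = m*(m - 2)*(m + 2)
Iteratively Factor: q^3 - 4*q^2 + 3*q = (q - 3)*(q^2 - q) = (q - 3)*(q - 1)*(q)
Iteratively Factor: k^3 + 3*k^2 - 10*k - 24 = (k + 2)*(k^2 + k - 12) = (k + 2)*(k + 4)*(k - 3)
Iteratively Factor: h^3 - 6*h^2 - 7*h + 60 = (h + 3)*(h^2 - 9*h + 20) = (h - 4)*(h + 3)*(h - 5)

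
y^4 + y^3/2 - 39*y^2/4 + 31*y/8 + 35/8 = (y - 5/2)*(y - 1)*(y + 1/2)*(y + 7/2)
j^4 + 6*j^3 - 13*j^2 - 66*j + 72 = (j - 3)*(j - 1)*(j + 4)*(j + 6)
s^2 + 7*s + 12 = (s + 3)*(s + 4)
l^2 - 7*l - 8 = (l - 8)*(l + 1)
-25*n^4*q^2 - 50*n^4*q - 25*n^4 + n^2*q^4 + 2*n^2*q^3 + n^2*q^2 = (-5*n + q)*(5*n + q)*(n*q + n)^2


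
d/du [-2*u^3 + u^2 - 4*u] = -6*u^2 + 2*u - 4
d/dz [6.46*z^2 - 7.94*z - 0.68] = 12.92*z - 7.94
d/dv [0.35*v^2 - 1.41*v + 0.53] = 0.7*v - 1.41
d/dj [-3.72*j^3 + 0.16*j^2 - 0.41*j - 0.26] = -11.16*j^2 + 0.32*j - 0.41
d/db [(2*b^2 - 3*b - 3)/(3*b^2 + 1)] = (9*b^2 + 22*b - 3)/(9*b^4 + 6*b^2 + 1)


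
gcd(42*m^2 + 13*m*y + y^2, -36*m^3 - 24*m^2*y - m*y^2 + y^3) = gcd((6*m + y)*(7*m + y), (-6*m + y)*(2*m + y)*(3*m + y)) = 1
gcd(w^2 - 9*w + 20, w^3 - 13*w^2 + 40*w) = w - 5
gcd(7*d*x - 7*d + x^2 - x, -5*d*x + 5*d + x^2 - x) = x - 1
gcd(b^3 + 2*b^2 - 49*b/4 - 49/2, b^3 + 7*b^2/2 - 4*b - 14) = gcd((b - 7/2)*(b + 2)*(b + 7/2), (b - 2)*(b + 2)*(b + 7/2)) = b^2 + 11*b/2 + 7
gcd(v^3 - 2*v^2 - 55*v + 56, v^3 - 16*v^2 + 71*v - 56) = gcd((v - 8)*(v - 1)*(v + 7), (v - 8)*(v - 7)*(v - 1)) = v^2 - 9*v + 8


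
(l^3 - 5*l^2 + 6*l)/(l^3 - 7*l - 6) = l*(l - 2)/(l^2 + 3*l + 2)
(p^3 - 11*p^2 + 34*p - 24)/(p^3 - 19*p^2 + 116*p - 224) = (p^2 - 7*p + 6)/(p^2 - 15*p + 56)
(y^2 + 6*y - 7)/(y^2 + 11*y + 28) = (y - 1)/(y + 4)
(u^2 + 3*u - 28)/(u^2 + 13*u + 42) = (u - 4)/(u + 6)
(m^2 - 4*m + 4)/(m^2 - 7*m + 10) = (m - 2)/(m - 5)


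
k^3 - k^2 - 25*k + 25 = (k - 5)*(k - 1)*(k + 5)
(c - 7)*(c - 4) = c^2 - 11*c + 28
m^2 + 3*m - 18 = (m - 3)*(m + 6)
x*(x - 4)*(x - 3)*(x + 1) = x^4 - 6*x^3 + 5*x^2 + 12*x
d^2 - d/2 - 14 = (d - 4)*(d + 7/2)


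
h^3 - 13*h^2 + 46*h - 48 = (h - 8)*(h - 3)*(h - 2)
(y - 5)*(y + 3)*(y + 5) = y^3 + 3*y^2 - 25*y - 75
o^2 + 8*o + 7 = (o + 1)*(o + 7)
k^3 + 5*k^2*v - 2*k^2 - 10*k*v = k*(k - 2)*(k + 5*v)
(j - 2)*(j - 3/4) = j^2 - 11*j/4 + 3/2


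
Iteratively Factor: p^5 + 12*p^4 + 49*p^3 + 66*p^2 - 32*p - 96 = (p + 3)*(p^4 + 9*p^3 + 22*p^2 - 32) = (p + 3)*(p + 4)*(p^3 + 5*p^2 + 2*p - 8) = (p - 1)*(p + 3)*(p + 4)*(p^2 + 6*p + 8) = (p - 1)*(p + 2)*(p + 3)*(p + 4)*(p + 4)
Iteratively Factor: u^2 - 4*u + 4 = (u - 2)*(u - 2)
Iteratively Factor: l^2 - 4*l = (l)*(l - 4)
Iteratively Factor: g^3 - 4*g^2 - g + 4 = (g - 1)*(g^2 - 3*g - 4) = (g - 4)*(g - 1)*(g + 1)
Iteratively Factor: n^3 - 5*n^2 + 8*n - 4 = (n - 2)*(n^2 - 3*n + 2) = (n - 2)^2*(n - 1)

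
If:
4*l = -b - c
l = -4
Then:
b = 16 - c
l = -4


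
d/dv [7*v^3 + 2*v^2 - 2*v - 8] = 21*v^2 + 4*v - 2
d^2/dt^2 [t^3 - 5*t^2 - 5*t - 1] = 6*t - 10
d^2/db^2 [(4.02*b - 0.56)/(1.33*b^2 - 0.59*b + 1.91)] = ((6.2332 - 32.0796*b)*(1.33*b^2 - 0.59*b + 1.91) + (2.66*b - 0.59)*(4.02*b - 0.56)*(5.32*b - 1.18))/(1.33*b^2 - 0.59*b + 1.91)^3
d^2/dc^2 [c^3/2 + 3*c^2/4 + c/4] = 3*c + 3/2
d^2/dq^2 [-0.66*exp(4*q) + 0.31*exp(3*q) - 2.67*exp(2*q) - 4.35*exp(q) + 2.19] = (-10.56*exp(3*q) + 2.79*exp(2*q) - 10.68*exp(q) - 4.35)*exp(q)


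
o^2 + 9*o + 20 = (o + 4)*(o + 5)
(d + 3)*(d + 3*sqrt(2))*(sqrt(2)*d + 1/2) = sqrt(2)*d^3 + 3*sqrt(2)*d^2 + 13*d^2/2 + 3*sqrt(2)*d/2 + 39*d/2 + 9*sqrt(2)/2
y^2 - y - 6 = (y - 3)*(y + 2)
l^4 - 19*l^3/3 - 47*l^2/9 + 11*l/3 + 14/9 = (l - 7)*(l - 2/3)*(l + 1/3)*(l + 1)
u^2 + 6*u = u*(u + 6)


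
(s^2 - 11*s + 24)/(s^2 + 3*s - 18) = (s - 8)/(s + 6)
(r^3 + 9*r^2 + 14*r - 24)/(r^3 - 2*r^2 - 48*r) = (r^2 + 3*r - 4)/(r*(r - 8))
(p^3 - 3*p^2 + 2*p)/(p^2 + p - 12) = p*(p^2 - 3*p + 2)/(p^2 + p - 12)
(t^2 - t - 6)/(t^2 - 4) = (t - 3)/(t - 2)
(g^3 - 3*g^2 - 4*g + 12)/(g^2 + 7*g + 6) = (g^3 - 3*g^2 - 4*g + 12)/(g^2 + 7*g + 6)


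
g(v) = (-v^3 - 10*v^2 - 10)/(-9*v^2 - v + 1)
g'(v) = (18*v + 1)*(-v^3 - 10*v^2 - 10)/(-9*v^2 - v + 1)^2 + (-3*v^2 - 20*v)/(-9*v^2 - v + 1) = (v*(3*v + 20)*(9*v^2 + v - 1) - (18*v + 1)*(v^3 + 10*v^2 + 10))/(9*v^2 + v - 1)^2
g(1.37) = 1.82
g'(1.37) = -0.79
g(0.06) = -11.06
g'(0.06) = -26.68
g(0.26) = -81.26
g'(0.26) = -3548.25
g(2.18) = 1.54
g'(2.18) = -0.10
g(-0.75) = 4.59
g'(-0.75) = 13.30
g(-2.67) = 1.03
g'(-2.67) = 0.27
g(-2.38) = 1.12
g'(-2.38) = 0.34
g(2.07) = 1.56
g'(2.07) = -0.13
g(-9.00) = 0.13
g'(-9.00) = 0.12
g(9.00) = 2.10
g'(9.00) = 0.11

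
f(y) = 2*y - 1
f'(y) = 2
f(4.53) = 8.06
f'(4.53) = 2.00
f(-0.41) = -1.82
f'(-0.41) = 2.00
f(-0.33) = -1.66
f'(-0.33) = 2.00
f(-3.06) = -7.12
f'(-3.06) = 2.00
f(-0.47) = -1.94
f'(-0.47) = 2.00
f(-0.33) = -1.66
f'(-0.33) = 2.00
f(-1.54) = -4.08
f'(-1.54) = 2.00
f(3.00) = 5.00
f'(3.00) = 2.00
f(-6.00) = -13.00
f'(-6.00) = 2.00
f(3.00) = 5.00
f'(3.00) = 2.00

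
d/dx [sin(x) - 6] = cos(x)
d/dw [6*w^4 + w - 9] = 24*w^3 + 1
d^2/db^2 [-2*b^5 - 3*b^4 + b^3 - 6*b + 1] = 2*b*(-20*b^2 - 18*b + 3)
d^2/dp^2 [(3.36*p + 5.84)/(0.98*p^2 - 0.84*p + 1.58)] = ((1.96*p - 0.84)*(3.36*p + 5.84)*(3.92*p - 1.68) - (19.7568*p + 5.8016)*(0.98*p^2 - 0.84*p + 1.58))/(0.98*p^2 - 0.84*p + 1.58)^3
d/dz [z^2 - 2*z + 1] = 2*z - 2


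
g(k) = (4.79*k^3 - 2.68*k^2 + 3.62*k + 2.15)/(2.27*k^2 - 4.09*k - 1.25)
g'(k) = (4.09 - 4.54*k)*(4.79*k^3 - 2.68*k^2 + 3.62*k + 2.15)/(2.27*k^2 - 4.09*k - 1.25)^2 + (14.37*k^2 - 5.36*k + 3.62)/(2.27*k^2 - 4.09*k - 1.25) = (10.8733*k^4 - 39.1822*k^3 - 15.2187*k^2 - 3.061*k + 4.2685)/(5.1529*k^4 - 18.5686*k^3 + 11.0531*k^2 + 10.225*k + 1.5625)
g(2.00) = -105.69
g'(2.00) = -1650.72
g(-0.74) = -1.30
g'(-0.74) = 1.90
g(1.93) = -48.81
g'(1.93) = -399.39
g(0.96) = -2.40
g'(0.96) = -4.01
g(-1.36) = -2.32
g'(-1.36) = 1.60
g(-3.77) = -6.60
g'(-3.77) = 1.90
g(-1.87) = -3.16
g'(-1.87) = 1.68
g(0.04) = -1.62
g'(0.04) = 2.07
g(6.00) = 17.20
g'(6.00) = 1.62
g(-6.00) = -10.96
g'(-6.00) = 2.00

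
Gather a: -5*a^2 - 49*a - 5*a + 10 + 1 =-5*a^2 - 54*a + 11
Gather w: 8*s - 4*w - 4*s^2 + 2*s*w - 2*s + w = -4*s^2 + 6*s + w*(2*s - 3)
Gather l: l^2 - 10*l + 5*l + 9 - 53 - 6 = l^2 - 5*l - 50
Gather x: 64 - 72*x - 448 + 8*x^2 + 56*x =8*x^2 - 16*x - 384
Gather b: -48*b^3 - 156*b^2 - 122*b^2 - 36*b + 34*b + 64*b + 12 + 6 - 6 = -48*b^3 - 278*b^2 + 62*b + 12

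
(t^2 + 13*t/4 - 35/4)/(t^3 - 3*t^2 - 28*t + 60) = (t - 7/4)/(t^2 - 8*t + 12)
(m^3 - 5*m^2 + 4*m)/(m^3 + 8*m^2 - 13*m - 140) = m*(m - 1)/(m^2 + 12*m + 35)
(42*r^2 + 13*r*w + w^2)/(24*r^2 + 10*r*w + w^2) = (7*r + w)/(4*r + w)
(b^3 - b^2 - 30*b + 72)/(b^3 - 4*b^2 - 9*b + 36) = (b + 6)/(b + 3)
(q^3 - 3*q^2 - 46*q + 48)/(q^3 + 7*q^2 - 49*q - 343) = (q^3 - 3*q^2 - 46*q + 48)/(q^3 + 7*q^2 - 49*q - 343)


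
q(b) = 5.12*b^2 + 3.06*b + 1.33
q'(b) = 10.24*b + 3.06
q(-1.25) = 5.50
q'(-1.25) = -9.74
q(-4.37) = 85.73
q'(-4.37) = -41.69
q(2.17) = 32.08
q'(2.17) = 25.28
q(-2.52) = 26.13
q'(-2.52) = -22.74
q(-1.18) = 4.85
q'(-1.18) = -9.02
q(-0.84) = 2.37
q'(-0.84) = -5.54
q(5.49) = 172.45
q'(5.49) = 59.28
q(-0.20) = 0.92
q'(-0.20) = 1.01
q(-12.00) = 701.89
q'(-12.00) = -119.82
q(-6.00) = 167.29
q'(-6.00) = -58.38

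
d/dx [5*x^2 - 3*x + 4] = 10*x - 3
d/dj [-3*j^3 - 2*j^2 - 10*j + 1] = -9*j^2 - 4*j - 10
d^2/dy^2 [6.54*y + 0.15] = 0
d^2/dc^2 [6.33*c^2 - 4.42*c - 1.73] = 12.6600000000000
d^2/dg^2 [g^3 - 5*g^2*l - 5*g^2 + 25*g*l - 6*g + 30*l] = 6*g - 10*l - 10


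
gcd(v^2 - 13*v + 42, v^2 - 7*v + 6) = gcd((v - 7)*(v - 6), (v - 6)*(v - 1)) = v - 6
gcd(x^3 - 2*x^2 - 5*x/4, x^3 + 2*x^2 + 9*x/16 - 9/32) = 1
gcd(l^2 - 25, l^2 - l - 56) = 1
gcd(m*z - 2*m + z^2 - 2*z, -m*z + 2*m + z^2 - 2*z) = z - 2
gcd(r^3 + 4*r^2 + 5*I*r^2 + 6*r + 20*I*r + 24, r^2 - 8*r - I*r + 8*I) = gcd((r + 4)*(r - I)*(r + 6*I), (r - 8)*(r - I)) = r - I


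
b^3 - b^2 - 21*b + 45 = (b - 3)^2*(b + 5)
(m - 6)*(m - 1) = m^2 - 7*m + 6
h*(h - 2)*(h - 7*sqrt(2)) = h^3 - 7*sqrt(2)*h^2 - 2*h^2 + 14*sqrt(2)*h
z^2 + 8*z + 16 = (z + 4)^2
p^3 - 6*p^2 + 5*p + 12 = (p - 4)*(p - 3)*(p + 1)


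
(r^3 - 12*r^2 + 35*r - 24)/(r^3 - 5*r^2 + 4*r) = (r^2 - 11*r + 24)/(r*(r - 4))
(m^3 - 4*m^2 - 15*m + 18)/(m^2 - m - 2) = (-m^3 + 4*m^2 + 15*m - 18)/(-m^2 + m + 2)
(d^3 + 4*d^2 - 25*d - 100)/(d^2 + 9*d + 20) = d - 5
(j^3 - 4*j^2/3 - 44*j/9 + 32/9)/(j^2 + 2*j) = j - 10/3 + 16/(9*j)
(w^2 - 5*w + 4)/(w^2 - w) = (w - 4)/w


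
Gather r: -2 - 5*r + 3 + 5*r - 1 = 0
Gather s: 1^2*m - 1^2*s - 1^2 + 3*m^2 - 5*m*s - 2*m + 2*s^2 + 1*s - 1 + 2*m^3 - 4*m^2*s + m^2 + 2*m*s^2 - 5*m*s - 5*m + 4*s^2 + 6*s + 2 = 2*m^3 + 4*m^2 - 6*m + s^2*(2*m + 6) + s*(-4*m^2 - 10*m + 6)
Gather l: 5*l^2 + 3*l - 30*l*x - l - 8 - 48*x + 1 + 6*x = 5*l^2 + l*(2 - 30*x) - 42*x - 7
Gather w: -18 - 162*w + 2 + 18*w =-144*w - 16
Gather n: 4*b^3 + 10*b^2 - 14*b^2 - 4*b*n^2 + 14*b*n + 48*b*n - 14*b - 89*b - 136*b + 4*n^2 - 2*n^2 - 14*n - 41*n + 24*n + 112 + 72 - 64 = 4*b^3 - 4*b^2 - 239*b + n^2*(2 - 4*b) + n*(62*b - 31) + 120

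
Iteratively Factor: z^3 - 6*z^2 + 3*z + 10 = (z + 1)*(z^2 - 7*z + 10) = (z - 5)*(z + 1)*(z - 2)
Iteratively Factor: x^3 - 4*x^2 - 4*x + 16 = (x - 2)*(x^2 - 2*x - 8) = (x - 4)*(x - 2)*(x + 2)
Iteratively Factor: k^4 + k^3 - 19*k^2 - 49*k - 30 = (k + 2)*(k^3 - k^2 - 17*k - 15) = (k + 1)*(k + 2)*(k^2 - 2*k - 15) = (k - 5)*(k + 1)*(k + 2)*(k + 3)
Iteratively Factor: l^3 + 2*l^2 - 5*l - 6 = (l + 1)*(l^2 + l - 6) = (l + 1)*(l + 3)*(l - 2)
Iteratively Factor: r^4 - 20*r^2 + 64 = (r + 4)*(r^3 - 4*r^2 - 4*r + 16) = (r + 2)*(r + 4)*(r^2 - 6*r + 8) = (r - 4)*(r + 2)*(r + 4)*(r - 2)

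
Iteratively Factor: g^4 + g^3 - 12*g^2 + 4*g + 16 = (g + 4)*(g^3 - 3*g^2 + 4) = (g - 2)*(g + 4)*(g^2 - g - 2) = (g - 2)^2*(g + 4)*(g + 1)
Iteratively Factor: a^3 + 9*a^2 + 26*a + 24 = (a + 2)*(a^2 + 7*a + 12) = (a + 2)*(a + 3)*(a + 4)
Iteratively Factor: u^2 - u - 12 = (u - 4)*(u + 3)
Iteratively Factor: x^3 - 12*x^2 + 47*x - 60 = (x - 5)*(x^2 - 7*x + 12) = (x - 5)*(x - 3)*(x - 4)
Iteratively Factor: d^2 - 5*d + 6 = (d - 2)*(d - 3)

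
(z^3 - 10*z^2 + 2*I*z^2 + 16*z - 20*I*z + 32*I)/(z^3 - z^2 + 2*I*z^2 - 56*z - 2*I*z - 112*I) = (z - 2)/(z + 7)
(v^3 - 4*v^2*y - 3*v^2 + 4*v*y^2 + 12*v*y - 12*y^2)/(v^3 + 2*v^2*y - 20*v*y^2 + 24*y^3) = (v - 3)/(v + 6*y)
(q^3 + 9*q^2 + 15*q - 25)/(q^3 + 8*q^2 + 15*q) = (q^2 + 4*q - 5)/(q*(q + 3))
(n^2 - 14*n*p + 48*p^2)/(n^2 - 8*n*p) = (n - 6*p)/n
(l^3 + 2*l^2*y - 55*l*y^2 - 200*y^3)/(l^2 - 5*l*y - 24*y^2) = (l^2 + 10*l*y + 25*y^2)/(l + 3*y)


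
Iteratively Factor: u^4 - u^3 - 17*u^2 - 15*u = (u)*(u^3 - u^2 - 17*u - 15) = u*(u + 1)*(u^2 - 2*u - 15) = u*(u - 5)*(u + 1)*(u + 3)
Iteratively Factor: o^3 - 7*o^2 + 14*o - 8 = (o - 1)*(o^2 - 6*o + 8) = (o - 4)*(o - 1)*(o - 2)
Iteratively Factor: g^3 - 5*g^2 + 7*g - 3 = (g - 3)*(g^2 - 2*g + 1) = (g - 3)*(g - 1)*(g - 1)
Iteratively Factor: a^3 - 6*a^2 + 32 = (a - 4)*(a^2 - 2*a - 8) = (a - 4)*(a + 2)*(a - 4)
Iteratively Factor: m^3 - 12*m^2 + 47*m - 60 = (m - 4)*(m^2 - 8*m + 15) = (m - 4)*(m - 3)*(m - 5)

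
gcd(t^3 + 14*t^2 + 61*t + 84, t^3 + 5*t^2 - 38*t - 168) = t^2 + 11*t + 28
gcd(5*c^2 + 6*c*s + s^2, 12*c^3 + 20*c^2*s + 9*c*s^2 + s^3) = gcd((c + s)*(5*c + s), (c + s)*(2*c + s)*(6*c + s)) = c + s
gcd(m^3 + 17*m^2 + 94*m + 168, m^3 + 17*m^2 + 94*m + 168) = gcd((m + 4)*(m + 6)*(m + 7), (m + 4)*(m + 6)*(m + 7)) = m^3 + 17*m^2 + 94*m + 168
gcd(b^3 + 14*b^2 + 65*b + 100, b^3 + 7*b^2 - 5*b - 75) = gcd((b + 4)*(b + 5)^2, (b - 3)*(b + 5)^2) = b^2 + 10*b + 25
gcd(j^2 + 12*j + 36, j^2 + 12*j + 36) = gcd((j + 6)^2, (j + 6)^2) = j^2 + 12*j + 36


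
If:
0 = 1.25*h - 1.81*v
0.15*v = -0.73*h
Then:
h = 0.00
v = 0.00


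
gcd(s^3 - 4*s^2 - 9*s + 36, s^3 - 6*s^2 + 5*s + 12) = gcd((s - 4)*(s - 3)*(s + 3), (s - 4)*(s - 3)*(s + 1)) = s^2 - 7*s + 12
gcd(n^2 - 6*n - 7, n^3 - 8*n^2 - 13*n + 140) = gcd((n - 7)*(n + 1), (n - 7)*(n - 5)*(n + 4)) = n - 7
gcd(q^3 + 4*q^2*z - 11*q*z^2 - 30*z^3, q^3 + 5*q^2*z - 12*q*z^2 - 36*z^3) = -q^2 + q*z + 6*z^2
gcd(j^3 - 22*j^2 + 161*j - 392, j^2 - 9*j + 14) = j - 7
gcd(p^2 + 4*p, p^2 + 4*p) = p^2 + 4*p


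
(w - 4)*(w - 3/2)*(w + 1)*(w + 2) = w^4 - 5*w^3/2 - 17*w^2/2 + 7*w + 12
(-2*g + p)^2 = 4*g^2 - 4*g*p + p^2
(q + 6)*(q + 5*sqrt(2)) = q^2 + 6*q + 5*sqrt(2)*q + 30*sqrt(2)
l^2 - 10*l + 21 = (l - 7)*(l - 3)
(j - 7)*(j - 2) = j^2 - 9*j + 14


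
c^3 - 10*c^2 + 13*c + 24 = (c - 8)*(c - 3)*(c + 1)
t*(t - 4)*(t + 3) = t^3 - t^2 - 12*t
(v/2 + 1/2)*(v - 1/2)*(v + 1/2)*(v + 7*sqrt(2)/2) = v^4/2 + v^3/2 + 7*sqrt(2)*v^3/4 - v^2/8 + 7*sqrt(2)*v^2/4 - 7*sqrt(2)*v/16 - v/8 - 7*sqrt(2)/16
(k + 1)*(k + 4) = k^2 + 5*k + 4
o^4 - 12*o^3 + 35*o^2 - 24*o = o*(o - 8)*(o - 3)*(o - 1)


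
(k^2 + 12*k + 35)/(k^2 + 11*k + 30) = (k + 7)/(k + 6)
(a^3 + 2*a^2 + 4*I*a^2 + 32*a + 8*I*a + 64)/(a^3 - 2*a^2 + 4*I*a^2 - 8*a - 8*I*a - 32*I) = (a^2 + 4*I*a + 32)/(a^2 + 4*a*(-1 + I) - 16*I)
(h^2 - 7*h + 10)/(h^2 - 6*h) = (h^2 - 7*h + 10)/(h*(h - 6))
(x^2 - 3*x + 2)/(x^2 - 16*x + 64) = (x^2 - 3*x + 2)/(x^2 - 16*x + 64)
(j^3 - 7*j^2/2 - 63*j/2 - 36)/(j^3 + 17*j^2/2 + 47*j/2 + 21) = (2*j^2 - 13*j - 24)/(2*j^2 + 11*j + 14)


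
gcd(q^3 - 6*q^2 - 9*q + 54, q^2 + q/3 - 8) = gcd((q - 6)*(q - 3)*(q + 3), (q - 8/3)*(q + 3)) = q + 3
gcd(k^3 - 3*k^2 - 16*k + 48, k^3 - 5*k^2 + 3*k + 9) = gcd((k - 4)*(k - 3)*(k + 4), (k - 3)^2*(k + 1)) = k - 3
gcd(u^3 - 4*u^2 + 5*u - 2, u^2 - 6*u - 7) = 1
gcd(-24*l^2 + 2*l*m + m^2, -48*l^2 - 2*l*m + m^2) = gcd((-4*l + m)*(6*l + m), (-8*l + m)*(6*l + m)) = 6*l + m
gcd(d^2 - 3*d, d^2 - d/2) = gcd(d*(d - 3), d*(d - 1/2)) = d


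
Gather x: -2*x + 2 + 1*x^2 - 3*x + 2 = x^2 - 5*x + 4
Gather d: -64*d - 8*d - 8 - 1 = -72*d - 9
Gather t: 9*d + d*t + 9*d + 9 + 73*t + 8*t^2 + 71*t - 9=18*d + 8*t^2 + t*(d + 144)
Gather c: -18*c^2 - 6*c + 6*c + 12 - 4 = 8 - 18*c^2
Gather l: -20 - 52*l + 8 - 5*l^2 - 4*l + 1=-5*l^2 - 56*l - 11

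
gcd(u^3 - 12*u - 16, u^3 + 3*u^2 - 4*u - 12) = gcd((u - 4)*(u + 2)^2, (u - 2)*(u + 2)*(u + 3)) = u + 2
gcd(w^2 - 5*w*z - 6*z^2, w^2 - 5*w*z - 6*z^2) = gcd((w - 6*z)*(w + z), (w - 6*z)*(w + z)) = -w^2 + 5*w*z + 6*z^2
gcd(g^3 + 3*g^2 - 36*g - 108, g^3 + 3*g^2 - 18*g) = g + 6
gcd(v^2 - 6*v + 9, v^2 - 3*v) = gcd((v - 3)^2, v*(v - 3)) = v - 3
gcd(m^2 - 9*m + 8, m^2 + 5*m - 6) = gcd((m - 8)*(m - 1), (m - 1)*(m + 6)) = m - 1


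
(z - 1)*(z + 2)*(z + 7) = z^3 + 8*z^2 + 5*z - 14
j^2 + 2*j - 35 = (j - 5)*(j + 7)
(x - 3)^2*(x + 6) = x^3 - 27*x + 54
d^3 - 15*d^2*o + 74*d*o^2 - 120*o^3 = (d - 6*o)*(d - 5*o)*(d - 4*o)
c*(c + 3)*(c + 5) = c^3 + 8*c^2 + 15*c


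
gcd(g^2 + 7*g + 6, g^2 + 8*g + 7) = g + 1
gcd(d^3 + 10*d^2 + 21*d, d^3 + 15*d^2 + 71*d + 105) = d^2 + 10*d + 21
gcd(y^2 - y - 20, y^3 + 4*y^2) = y + 4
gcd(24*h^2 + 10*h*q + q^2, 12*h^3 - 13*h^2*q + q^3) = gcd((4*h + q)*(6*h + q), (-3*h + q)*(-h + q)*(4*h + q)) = 4*h + q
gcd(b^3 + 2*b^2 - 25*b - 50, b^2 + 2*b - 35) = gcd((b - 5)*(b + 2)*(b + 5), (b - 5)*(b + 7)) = b - 5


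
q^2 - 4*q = q*(q - 4)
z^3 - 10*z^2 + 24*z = z*(z - 6)*(z - 4)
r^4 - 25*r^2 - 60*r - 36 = (r - 6)*(r + 1)*(r + 2)*(r + 3)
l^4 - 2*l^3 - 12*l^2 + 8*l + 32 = (l - 4)*(l - 2)*(l + 2)^2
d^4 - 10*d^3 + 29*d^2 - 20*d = d*(d - 5)*(d - 4)*(d - 1)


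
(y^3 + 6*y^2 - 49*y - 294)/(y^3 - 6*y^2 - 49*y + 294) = (y + 6)/(y - 6)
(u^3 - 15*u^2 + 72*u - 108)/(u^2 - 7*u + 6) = (u^2 - 9*u + 18)/(u - 1)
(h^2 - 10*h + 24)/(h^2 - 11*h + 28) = (h - 6)/(h - 7)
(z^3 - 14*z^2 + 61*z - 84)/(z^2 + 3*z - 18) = (z^2 - 11*z + 28)/(z + 6)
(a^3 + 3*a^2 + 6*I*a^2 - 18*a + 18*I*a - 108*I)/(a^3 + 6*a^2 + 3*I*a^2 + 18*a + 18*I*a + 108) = (a - 3)/(a - 3*I)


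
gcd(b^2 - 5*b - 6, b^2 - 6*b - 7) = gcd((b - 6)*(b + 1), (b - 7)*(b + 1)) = b + 1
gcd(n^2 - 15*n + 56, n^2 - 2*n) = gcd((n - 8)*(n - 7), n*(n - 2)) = 1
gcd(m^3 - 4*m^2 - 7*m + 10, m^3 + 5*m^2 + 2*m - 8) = m^2 + m - 2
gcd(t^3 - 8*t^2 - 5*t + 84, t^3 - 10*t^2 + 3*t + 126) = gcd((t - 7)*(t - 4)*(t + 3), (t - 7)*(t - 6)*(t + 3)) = t^2 - 4*t - 21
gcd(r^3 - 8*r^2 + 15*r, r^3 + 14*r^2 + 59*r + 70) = 1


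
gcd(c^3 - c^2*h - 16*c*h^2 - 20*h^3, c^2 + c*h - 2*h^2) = c + 2*h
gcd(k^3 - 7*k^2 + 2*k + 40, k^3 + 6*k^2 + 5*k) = 1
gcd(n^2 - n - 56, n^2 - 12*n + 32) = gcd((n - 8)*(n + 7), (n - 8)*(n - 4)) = n - 8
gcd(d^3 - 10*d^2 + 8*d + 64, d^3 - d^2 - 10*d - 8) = d^2 - 2*d - 8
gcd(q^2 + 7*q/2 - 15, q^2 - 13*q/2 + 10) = q - 5/2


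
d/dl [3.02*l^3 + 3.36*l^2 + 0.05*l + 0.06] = 9.06*l^2 + 6.72*l + 0.05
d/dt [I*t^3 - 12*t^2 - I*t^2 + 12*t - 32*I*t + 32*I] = 3*I*t^2 - 24*t - 2*I*t + 12 - 32*I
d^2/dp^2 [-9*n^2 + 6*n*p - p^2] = -2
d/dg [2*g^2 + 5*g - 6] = 4*g + 5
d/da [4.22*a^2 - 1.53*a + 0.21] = 8.44*a - 1.53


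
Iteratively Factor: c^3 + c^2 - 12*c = (c + 4)*(c^2 - 3*c) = (c - 3)*(c + 4)*(c)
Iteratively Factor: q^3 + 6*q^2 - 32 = (q + 4)*(q^2 + 2*q - 8) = (q + 4)^2*(q - 2)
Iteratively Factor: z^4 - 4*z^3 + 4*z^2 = (z)*(z^3 - 4*z^2 + 4*z) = z*(z - 2)*(z^2 - 2*z) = z*(z - 2)^2*(z)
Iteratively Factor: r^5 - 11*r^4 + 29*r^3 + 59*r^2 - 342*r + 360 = (r - 2)*(r^4 - 9*r^3 + 11*r^2 + 81*r - 180) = (r - 2)*(r + 3)*(r^3 - 12*r^2 + 47*r - 60) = (r - 5)*(r - 2)*(r + 3)*(r^2 - 7*r + 12) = (r - 5)*(r - 4)*(r - 2)*(r + 3)*(r - 3)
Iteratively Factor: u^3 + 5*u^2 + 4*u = (u + 1)*(u^2 + 4*u) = u*(u + 1)*(u + 4)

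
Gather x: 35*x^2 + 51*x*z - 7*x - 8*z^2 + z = 35*x^2 + x*(51*z - 7) - 8*z^2 + z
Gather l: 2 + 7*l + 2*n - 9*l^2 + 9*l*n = -9*l^2 + l*(9*n + 7) + 2*n + 2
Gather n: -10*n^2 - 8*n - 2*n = -10*n^2 - 10*n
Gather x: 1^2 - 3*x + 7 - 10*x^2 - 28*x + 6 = -10*x^2 - 31*x + 14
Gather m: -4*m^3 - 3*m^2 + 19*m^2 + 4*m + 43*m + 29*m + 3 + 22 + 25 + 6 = -4*m^3 + 16*m^2 + 76*m + 56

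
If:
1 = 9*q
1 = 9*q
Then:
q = 1/9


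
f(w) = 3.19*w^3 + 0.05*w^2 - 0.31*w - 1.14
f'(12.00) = 1378.97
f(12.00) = 5514.66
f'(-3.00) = 85.52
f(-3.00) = -85.89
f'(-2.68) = 68.16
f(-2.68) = -61.35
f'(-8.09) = 625.22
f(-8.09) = -1684.39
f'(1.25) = 14.77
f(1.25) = 4.78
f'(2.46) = 57.85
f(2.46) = 45.89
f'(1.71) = 27.84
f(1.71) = 14.43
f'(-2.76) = 72.31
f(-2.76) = -66.97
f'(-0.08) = -0.26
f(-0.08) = -1.12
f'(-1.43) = 19.12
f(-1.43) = -9.92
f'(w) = 9.57*w^2 + 0.1*w - 0.31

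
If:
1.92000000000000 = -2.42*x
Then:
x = -0.79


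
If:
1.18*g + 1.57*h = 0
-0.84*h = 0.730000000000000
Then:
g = 1.16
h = -0.87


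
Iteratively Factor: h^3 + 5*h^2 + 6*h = (h)*(h^2 + 5*h + 6) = h*(h + 2)*(h + 3)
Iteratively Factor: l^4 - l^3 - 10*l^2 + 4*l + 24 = (l + 2)*(l^3 - 3*l^2 - 4*l + 12) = (l - 3)*(l + 2)*(l^2 - 4) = (l - 3)*(l - 2)*(l + 2)*(l + 2)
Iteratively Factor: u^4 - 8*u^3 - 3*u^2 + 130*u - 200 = (u - 2)*(u^3 - 6*u^2 - 15*u + 100) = (u - 5)*(u - 2)*(u^2 - u - 20) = (u - 5)*(u - 2)*(u + 4)*(u - 5)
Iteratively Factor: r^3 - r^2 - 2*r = (r - 2)*(r^2 + r) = (r - 2)*(r + 1)*(r)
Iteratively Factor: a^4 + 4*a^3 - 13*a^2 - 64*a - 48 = (a + 4)*(a^3 - 13*a - 12) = (a + 1)*(a + 4)*(a^2 - a - 12) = (a - 4)*(a + 1)*(a + 4)*(a + 3)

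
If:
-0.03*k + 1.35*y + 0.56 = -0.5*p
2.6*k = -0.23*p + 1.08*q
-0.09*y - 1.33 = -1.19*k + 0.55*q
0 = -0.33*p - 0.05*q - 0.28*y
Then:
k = -14.61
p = 8.29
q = -33.40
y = -3.81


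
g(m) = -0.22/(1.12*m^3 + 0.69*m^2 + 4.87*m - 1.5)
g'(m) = -0.22*(-3.36*m^2 - 1.38*m - 4.87)/(1.12*m^3 + 0.69*m^2 + 4.87*m - 1.5)^2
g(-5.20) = 0.00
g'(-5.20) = 0.00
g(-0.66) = 0.05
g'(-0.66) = 0.05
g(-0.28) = 0.08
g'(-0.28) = 0.13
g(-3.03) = 0.01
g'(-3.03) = 0.00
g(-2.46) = 0.01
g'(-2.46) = 0.01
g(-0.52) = 0.05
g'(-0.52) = 0.07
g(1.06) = -0.04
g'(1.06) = 0.07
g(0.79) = -0.07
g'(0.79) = 0.16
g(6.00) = -0.00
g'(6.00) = 0.00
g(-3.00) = 0.01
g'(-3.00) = 0.00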